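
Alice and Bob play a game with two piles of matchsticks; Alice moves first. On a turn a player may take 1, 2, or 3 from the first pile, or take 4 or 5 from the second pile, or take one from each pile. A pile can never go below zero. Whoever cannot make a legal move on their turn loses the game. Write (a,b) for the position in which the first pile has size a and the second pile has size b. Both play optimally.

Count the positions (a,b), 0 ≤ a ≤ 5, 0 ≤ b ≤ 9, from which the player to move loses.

Use the standard recursion: the mover loses at a terminal position; elsewhere, the mover wins exactly when some move hands the opponent an L position.
Every move lowers a or b (never raises either), so fill the grid row by row in increasing a, and left to right within a row: each cell's successors are then already labelled.
      b=0  b=1  b=2  b=3  b=4  b=5  b=6  b=7  b=8  b=9
a=0:    L    L    L    L    W    W    W    W    W    L
a=1:    W    W    W    W    W    L    L    L    L    W
a=2:    W    W    W    W    L    W    W    W    W    W
a=3:    W    W    W    W    W    W    W    W    W    W
a=4:    L    L    L    L    W    W    W    W    W    L
a=5:    W    W    W    W    W    L    L    L    L    W
Cells with no legal move (terminal, hence L): (0,0), (0,1), (0,2), (0,3).
The remaining L cells, each justified by listing all of its moves:
(0,9): only reaches (0,5)(W), (0,4)(W), all W → L
(1,5): only reaches (0,5)(W), (1,1)(W), (1,0)(W), (0,4)(W), all W → L
(1,6): only reaches (0,6)(W), (1,2)(W), (1,1)(W), (0,5)(W), all W → L
(1,7): only reaches (0,7)(W), (1,3)(W), (1,2)(W), (0,6)(W), all W → L
(1,8): only reaches (0,8)(W), (1,4)(W), (1,3)(W), (0,7)(W), all W → L
(2,4): only reaches (1,4)(W), (0,4)(W), (2,0)(W), (1,3)(W), all W → L
(4,0): only reaches (3,0)(W), (2,0)(W), (1,0)(W), all W → L
(4,1): only reaches (3,1)(W), (2,1)(W), (1,1)(W), (3,0)(W), all W → L
(4,2): only reaches (3,2)(W), (2,2)(W), (1,2)(W), (3,1)(W), all W → L
(4,3): only reaches (3,3)(W), (2,3)(W), (1,3)(W), (3,2)(W), all W → L
(4,9): only reaches (3,9)(W), (2,9)(W), (1,9)(W), (4,5)(W), (4,4)(W), (3,8)(W), all W → L
(5,5): only reaches (4,5)(W), (3,5)(W), (2,5)(W), (5,1)(W), (5,0)(W), (4,4)(W), all W → L
(5,6): only reaches (4,6)(W), (3,6)(W), (2,6)(W), (5,2)(W), (5,1)(W), (4,5)(W), all W → L
(5,7): only reaches (4,7)(W), (3,7)(W), (2,7)(W), (5,3)(W), (5,2)(W), (4,6)(W), all W → L
(5,8): only reaches (4,8)(W), (3,8)(W), (2,8)(W), (5,4)(W), (5,3)(W), (4,7)(W), all W → L
Every other cell has at least one move into one of the L cells above, so it is W.
L cells per row: a=0: 5, a=1: 4, a=2: 1, a=3: 0, a=4: 5, a=5: 4; total 19.

19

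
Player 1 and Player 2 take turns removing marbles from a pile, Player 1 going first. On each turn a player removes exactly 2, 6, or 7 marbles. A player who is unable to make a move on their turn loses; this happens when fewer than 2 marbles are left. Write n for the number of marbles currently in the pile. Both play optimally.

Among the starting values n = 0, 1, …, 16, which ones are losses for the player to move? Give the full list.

0, 1, 4, 5, 9, 13, 14

Use the standard recursion: the mover loses at a terminal position; elsewhere, the mover wins exactly when some move hands the opponent an L position.
n=0: no move → L
n=1: no move → L
n=2: →0(L), so W
n=3: →1(L), so W
n=4: →2(W) only, which is W, so L
n=5: →3(W) only, which is W, so L
n=6: →4(L), so W
n=7: →5(L), so W
n=8: →1(L), so W
n=9: →7(W), 3(W), 2(W) — all W, so L
n=10: →4(L), so W
n=11: →9(L), so W
n=12: →5(L), so W
n=13: →11(W), 7(W), 6(W) — all W, so L
n=14: →12(W), 8(W), 7(W) — all W, so L
n=15: →13(L), so W
n=16: →14(L), so W
Reading off the rows marked L gives the requested list; there are 7 such values of n.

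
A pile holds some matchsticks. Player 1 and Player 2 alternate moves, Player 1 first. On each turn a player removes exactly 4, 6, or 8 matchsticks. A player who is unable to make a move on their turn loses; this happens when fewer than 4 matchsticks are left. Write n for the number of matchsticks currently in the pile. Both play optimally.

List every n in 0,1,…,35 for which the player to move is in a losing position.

Use the standard recursion: the mover loses at a terminal position; elsewhere, the mover wins exactly when some move hands the opponent an L position.
n=0: no move → L
n=1: no move → L
n=2: no move → L
n=3: no move → L
n=4: can move to 0, which is L ⇒ W
n=5: can move to 1, which is L ⇒ W
n=6: can move to 2, which is L ⇒ W
n=7: can move to 3, which is L ⇒ W
n=8: can move to 2, which is L ⇒ W
n=9: can move to 3, which is L ⇒ W
n=10: can move to 2, which is L ⇒ W
n=11: can move to 3, which is L ⇒ W
n=12: moves to 8(W), 6(W), 4(W); every one is W ⇒ L
n=13: moves to 9(W), 7(W), 5(W); every one is W ⇒ L
n=14: moves to 10(W), 8(W), 6(W); every one is W ⇒ L
n=15: moves to 11(W), 9(W), 7(W); every one is W ⇒ L
n=16: can move to 12, which is L ⇒ W
n=17: can move to 13, which is L ⇒ W
n=18: can move to 14, which is L ⇒ W
n=19: can move to 15, which is L ⇒ W
n=20: can move to 14, which is L ⇒ W
n=21: can move to 15, which is L ⇒ W
n=22: can move to 14, which is L ⇒ W
n=23: can move to 15, which is L ⇒ W
n=24: moves to 20(W), 18(W), 16(W); every one is W ⇒ L
n=25: moves to 21(W), 19(W), 17(W); every one is W ⇒ L
n=26: moves to 22(W), 20(W), 18(W); every one is W ⇒ L
n=27: moves to 23(W), 21(W), 19(W); every one is W ⇒ L
n=28: can move to 24, which is L ⇒ W
n=29: can move to 25, which is L ⇒ W
n=30: can move to 26, which is L ⇒ W
n=31: can move to 27, which is L ⇒ W
n=32: can move to 26, which is L ⇒ W
n=33: can move to 27, which is L ⇒ W
n=34: can move to 26, which is L ⇒ W
n=35: can move to 27, which is L ⇒ W
Reading off the rows marked L gives the requested list; there are 12 such values of n.

0, 1, 2, 3, 12, 13, 14, 15, 24, 25, 26, 27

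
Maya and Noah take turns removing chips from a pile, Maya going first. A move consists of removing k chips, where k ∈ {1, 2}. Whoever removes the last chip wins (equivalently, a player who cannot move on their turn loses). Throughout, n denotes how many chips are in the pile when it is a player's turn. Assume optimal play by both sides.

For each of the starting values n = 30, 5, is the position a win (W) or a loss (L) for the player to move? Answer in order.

30: L, 5: W

Label each position W (a win for the player to move) or L (a loss). A position with no legal move is L; any other position is W exactly when some move reaches an L, and L when every move reaches a W.
n=0: no move → L
n=1: W (go to 0, an L position)
n=2: W (go to 0, an L position)
n=3: L (options 2(W), 1(W) are all W)
n=4: W (go to 3, an L position)
n=5: W (go to 3, an L position)
n=6: L (options 5(W), 4(W) are all W)
n=7: W (go to 6, an L position)
n=8: W (go to 6, an L position)
n=9: L (options 8(W), 7(W) are all W)
n=10: W (go to 9, an L position)
n=11: W (go to 9, an L position)
n=12: L (options 11(W), 10(W) are all W)
n=13: W (go to 12, an L position)
n=14: W (go to 12, an L position)
n=15: L (options 14(W), 13(W) are all W)
n=16: W (go to 15, an L position)
n=17: W (go to 15, an L position)
n=18: L (options 17(W), 16(W) are all W)
n=19: W (go to 18, an L position)
n=20: W (go to 18, an L position)
n=21: L (options 20(W), 19(W) are all W)
n=22: W (go to 21, an L position)
n=23: W (go to 21, an L position)
n=24: L (options 23(W), 22(W) are all W)
n=25: W (go to 24, an L position)
n=26: W (go to 24, an L position)
n=27: L (options 26(W), 25(W) are all W)
n=28: W (go to 27, an L position)
n=29: W (go to 27, an L position)
n=30: L (options 29(W), 28(W) are all W)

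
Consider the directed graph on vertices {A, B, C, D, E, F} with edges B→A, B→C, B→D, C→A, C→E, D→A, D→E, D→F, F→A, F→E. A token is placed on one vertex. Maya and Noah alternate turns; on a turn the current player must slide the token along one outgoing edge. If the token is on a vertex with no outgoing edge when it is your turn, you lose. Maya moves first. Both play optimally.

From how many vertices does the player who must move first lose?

Build the W/L table. Terminal = L. A non-terminal position is W if it has a move to some L; otherwise it is L.
Every edge goes from a vertex to one that appears earlier in the order E, A, F, C, D, B, so processing vertices in that order labels each vertex after all of its successors.
E: no outgoing edge → L
A: no outgoing edge → L
F: can move to A, which is L ⇒ W
C: can move to A, which is L ⇒ W
D: can move to A, which is L ⇒ W
B: can move to A, which is L ⇒ W
The L vertices are A, E; that is 2 in all.

2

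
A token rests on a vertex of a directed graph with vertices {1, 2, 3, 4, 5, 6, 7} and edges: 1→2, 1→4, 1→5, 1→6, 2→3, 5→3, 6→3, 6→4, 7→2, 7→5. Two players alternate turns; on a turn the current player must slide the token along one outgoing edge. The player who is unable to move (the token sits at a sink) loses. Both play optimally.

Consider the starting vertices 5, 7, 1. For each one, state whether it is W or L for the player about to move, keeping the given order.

Positions with no move are L. A position that does have a move is losing for the player to move precisely when every available move leads to a winning position for the opponent. Fill in the labels:
Every edge goes from a vertex to one that appears earlier in the order 3, 4, 5, 2, 6, 1, 7, so processing vertices in that order labels each vertex after all of its successors.
3: no outgoing edge → L
4: no outgoing edge → L
5: W (go to 3, an L position)
2: W (go to 3, an L position)
6: W (go to 4, an L position)
1: W (go to 4, an L position)
7: L (options 2(W), 5(W) are all W)

5: W, 7: L, 1: W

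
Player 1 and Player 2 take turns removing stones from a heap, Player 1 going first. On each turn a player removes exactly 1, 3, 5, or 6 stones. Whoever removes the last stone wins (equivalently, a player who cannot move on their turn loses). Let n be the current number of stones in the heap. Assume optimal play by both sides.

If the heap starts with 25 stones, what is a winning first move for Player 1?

Remove 1, leaving 24.

Classify positions by backward induction: terminal positions (no move available) are L. From any other position, the mover wins iff some move reaches an L.
n=0: no move → L
n=1: W (go to 0, an L position)
n=2: L (sole option 1(W) is W)
n=3: W (go to 2, an L position)
n=4: L (options 3(W), 1(W) are all W)
n=5: W (go to 4, an L position)
n=6: W (go to 0, an L position)
n=7: W (go to 4, an L position)
n=8: W (go to 2, an L position)
n=9: W (go to 4, an L position)
n=10: W (go to 4, an L position)
n=11: L (options 10(W), 8(W), 6(W), 5(W) are all W)
n=12: W (go to 11, an L position)
n=13: L (options 12(W), 10(W), 8(W), 7(W) are all W)
n=14: W (go to 13, an L position)
n=15: L (options 14(W), 12(W), 10(W), 9(W) are all W)
n=16: W (go to 15, an L position)
n=17: W (go to 11, an L position)
n=18: W (go to 15, an L position)
n=19: W (go to 13, an L position)
n=20: W (go to 15, an L position)
n=21: W (go to 15, an L position)
n=22: L (options 21(W), 19(W), 17(W), 16(W) are all W)
n=23: W (go to 22, an L position)
n=24: L (options 23(W), 21(W), 19(W), 18(W) are all W)
n=25: W (go to 24, an L position)
From 25, the L positions reachable in one move are: 24, 22. Any move reaching one of these is winning.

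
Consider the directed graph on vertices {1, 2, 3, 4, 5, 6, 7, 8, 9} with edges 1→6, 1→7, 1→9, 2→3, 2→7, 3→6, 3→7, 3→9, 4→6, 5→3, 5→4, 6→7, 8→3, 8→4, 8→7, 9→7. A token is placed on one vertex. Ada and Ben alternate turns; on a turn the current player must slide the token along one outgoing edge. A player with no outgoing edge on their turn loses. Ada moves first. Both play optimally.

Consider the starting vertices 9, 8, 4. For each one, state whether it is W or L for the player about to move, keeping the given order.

9: W, 8: W, 4: L

Work bottom-up. With no move the player to move loses. Otherwise the position is W if at least one move leads to an L position for the opponent, and L if every move leads to a W.
Every edge goes from a vertex to one that appears earlier in the order 7, 6, 4, 9, 3, 1, 5, 2, 8, so processing vertices in that order labels each vertex after all of its successors.
7: no outgoing edge → L
6: →7(L), so W
4: →6(W) only, which is W, so L
9: →7(L), so W
3: →7(L), so W
1: →7(L), so W
5: →4(L), so W
2: →7(L), so W
8: →4(L), so W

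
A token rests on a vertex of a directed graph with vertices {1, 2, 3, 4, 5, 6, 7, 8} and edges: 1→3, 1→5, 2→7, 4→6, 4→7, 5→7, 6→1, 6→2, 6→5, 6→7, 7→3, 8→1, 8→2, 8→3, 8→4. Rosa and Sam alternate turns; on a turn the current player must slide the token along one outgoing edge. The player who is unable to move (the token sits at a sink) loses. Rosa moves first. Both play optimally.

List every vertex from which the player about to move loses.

2, 3, 4, 5

Build the W/L table. Terminal = L. A non-terminal position is W if it has a move to some L; otherwise it is L.
Every edge goes from a vertex to one that appears earlier in the order 3, 7, 5, 1, 2, 6, 4, 8, so processing vertices in that order labels each vertex after all of its successors.
3: no outgoing edge → L
7: reaches L-position 3 → W
5: only reaches 7(W), which is W → L
1: reaches L-position 5 → W
2: only reaches 7(W), which is W → L
6: reaches L-position 2 → W
4: only reaches 6(W), 7(W), all W → L
8: reaches L-position 4 → W
The losing starting vertices are exactly the entries labelled L in this table (4 of them).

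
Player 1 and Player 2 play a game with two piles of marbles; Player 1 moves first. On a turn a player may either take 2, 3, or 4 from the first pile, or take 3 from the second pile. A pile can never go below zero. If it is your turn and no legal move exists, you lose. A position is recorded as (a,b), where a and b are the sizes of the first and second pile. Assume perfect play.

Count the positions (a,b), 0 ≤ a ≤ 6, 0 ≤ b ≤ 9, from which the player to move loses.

26

Compute win/loss labels from the base case upward. A position with no move is L. Any other position is W if it can reach an L in one move, else L.
Every move lowers a or b (never raises either), so fill the grid row by row in increasing a, and left to right within a row: each cell's successors are then already labelled.
      b=0  b=1  b=2  b=3  b=4  b=5  b=6  b=7  b=8  b=9
a=0:    L    L    L    W    W    W    L    L    L    W
a=1:    L    L    L    W    W    W    L    L    L    W
a=2:    W    W    W    L    L    L    W    W    W    L
a=3:    W    W    W    L    L    L    W    W    W    L
a=4:    W    W    W    W    W    W    W    W    W    W
a=5:    W    W    W    W    W    W    W    W    W    W
a=6:    L    L    L    W    W    W    L    L    L    W
Cells with no legal move (terminal, hence L): (0,0), (0,1), (0,2), (1,0), (1,1), (1,2).
The remaining L cells, each justified by listing all of its moves:
(0,6): L (sole option (0,3)(W) is W)
(0,7): L (sole option (0,4)(W) is W)
(0,8): L (sole option (0,5)(W) is W)
(1,6): L (sole option (1,3)(W) is W)
(1,7): L (sole option (1,4)(W) is W)
(1,8): L (sole option (1,5)(W) is W)
(2,3): L (options (0,3)(W), (2,0)(W) are all W)
(2,4): L (options (0,4)(W), (2,1)(W) are all W)
(2,5): L (options (0,5)(W), (2,2)(W) are all W)
(2,9): L (options (0,9)(W), (2,6)(W) are all W)
(3,3): L (options (1,3)(W), (0,3)(W), (3,0)(W) are all W)
(3,4): L (options (1,4)(W), (0,4)(W), (3,1)(W) are all W)
(3,5): L (options (1,5)(W), (0,5)(W), (3,2)(W) are all W)
(3,9): L (options (1,9)(W), (0,9)(W), (3,6)(W) are all W)
(6,0): L (options (4,0)(W), (3,0)(W), (2,0)(W) are all W)
(6,1): L (options (4,1)(W), (3,1)(W), (2,1)(W) are all W)
(6,2): L (options (4,2)(W), (3,2)(W), (2,2)(W) are all W)
(6,6): L (options (4,6)(W), (3,6)(W), (2,6)(W), (6,3)(W) are all W)
(6,7): L (options (4,7)(W), (3,7)(W), (2,7)(W), (6,4)(W) are all W)
(6,8): L (options (4,8)(W), (3,8)(W), (2,8)(W), (6,5)(W) are all W)
Every other cell has at least one move into one of the L cells above, so it is W.
L cells per row: a=0: 6, a=1: 6, a=2: 4, a=3: 4, a=4: 0, a=5: 0, a=6: 6; total 26.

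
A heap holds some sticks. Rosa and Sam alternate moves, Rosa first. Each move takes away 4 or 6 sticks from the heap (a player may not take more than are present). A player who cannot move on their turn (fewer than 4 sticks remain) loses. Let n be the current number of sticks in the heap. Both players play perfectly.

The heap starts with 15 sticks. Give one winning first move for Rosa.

Remove 4, leaving 11.

Work bottom-up. With no move the player to move loses. Otherwise the position is W if at least one move leads to an L position for the opponent, and L if every move leads to a W.
n=0: no move → L
n=1: no move → L
n=2: no move → L
n=3: no move → L
n=4: W (go to 0, an L position)
n=5: W (go to 1, an L position)
n=6: W (go to 2, an L position)
n=7: W (go to 3, an L position)
n=8: W (go to 2, an L position)
n=9: W (go to 3, an L position)
n=10: L (options 6(W), 4(W) are all W)
n=11: L (options 7(W), 5(W) are all W)
n=12: L (options 8(W), 6(W) are all W)
n=13: L (options 9(W), 7(W) are all W)
n=14: W (go to 10, an L position)
n=15: W (go to 11, an L position)
From 15, the L positions reachable in one move are: 11.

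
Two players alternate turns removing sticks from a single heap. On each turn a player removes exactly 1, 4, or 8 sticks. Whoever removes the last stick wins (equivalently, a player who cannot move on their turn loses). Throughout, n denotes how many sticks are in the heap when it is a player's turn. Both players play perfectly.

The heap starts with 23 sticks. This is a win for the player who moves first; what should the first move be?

Classify positions by backward induction: terminal positions (no move available) are L. From any other position, the mover wins iff some move reaches an L.
n=0: no move → L
n=1: W (go to 0, an L position)
n=2: L (sole option 1(W) is W)
n=3: W (go to 2, an L position)
n=4: W (go to 0, an L position)
n=5: L (options 4(W), 1(W) are all W)
n=6: W (go to 5, an L position)
n=7: L (options 6(W), 3(W) are all W)
n=8: W (go to 7, an L position)
n=9: W (go to 5, an L position)
n=10: W (go to 2, an L position)
n=11: W (go to 7, an L position)
n=12: L (options 11(W), 8(W), 4(W) are all W)
n=13: W (go to 12, an L position)
n=14: L (options 13(W), 10(W), 6(W) are all W)
n=15: W (go to 14, an L position)
n=16: W (go to 12, an L position)
n=17: L (options 16(W), 13(W), 9(W) are all W)
n=18: W (go to 17, an L position)
n=19: L (options 18(W), 15(W), 11(W) are all W)
n=20: W (go to 19, an L position)
n=21: W (go to 17, an L position)
n=22: W (go to 14, an L position)
n=23: W (go to 19, an L position)
From 23, the L positions reachable in one move are: 19.

Remove 4, leaving 19.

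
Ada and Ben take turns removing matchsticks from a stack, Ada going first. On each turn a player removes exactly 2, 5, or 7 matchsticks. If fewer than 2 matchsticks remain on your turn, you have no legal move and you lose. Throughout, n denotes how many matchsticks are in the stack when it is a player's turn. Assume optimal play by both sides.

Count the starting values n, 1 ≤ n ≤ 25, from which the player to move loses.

7

Label each position W (a win for the player to move) or L (a loss). A position with no legal move is L; any other position is W exactly when some move reaches an L, and L when every move reaches a W.
n=0: no move → L
n=1: no move → L
n=2: →0(L), so W
n=3: →1(L), so W
n=4: →2(W) only, which is W, so L
n=5: →0(L), so W
n=6: →4(L), so W
n=7: →0(L), so W
n=8: →1(L), so W
n=9: →4(L), so W
n=10: →8(W), 5(W), 3(W) — all W, so L
n=11: →4(L), so W
n=12: →10(L), so W
n=13: →11(W), 8(W), 6(W) — all W, so L
n=14: →12(W), 9(W), 7(W) — all W, so L
n=15: →13(L), so W
n=16: →14(L), so W
n=17: →10(L), so W
n=18: →13(L), so W
n=19: →14(L), so W
n=20: →13(L), so W
n=21: →14(L), so W
n=22: →20(W), 17(W), 15(W) — all W, so L
n=23: →21(W), 18(W), 16(W) — all W, so L
n=24: →22(L), so W
n=25: →23(L), so W
L entries with 1 ≤ n ≤ 25 (n=0 is outside the asked range and is not counted): n = 1, 4, 10, 13, 14, 22, 23; that makes 7.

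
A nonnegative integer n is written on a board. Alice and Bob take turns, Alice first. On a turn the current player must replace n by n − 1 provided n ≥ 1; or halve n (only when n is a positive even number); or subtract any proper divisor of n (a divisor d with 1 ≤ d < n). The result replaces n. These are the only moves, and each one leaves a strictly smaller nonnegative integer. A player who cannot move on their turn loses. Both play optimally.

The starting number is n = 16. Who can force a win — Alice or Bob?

Alice wins.

Label each position W (a win for the player to move) or L (a loss). A position with no legal move is L; any other position is W exactly when some move reaches an L, and L when every move reaches a W.
n=0: no move → L
n=1: →0(L), so W
n=2: →1(W) only, which is W, so L
n=3: →2(L), so W
n=4: →2(L), so W
n=5: →4(W) only, which is W, so L
n=6: →5(L), so W
n=7: →6(W) only, which is W, so L
n=8: →7(L), so W
n=9: →6(W), 8(W) — all W, so L
n=10: →5(L), so W
n=11: →10(W) only, which is W, so L
n=12: →9(L), so W
n=13: →12(W) only, which is W, so L
n=14: →7(L), so W
n=15: →10(W), 12(W), 14(W) — all W, so L
n=16: →15(L), so W
From 16 Alice can move to 15, reaching an L position.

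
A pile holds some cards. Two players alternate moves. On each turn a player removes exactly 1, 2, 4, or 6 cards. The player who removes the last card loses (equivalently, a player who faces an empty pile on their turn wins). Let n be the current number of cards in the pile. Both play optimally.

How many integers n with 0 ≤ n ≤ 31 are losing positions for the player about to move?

8

Label each position W (a win for the player to move) or L (a loss). A position with no legal move is W; any other position is W exactly when some move reaches an L, and L when every move reaches a W.
n=0: no move; the opponent has just taken the last card and therefore loses → W
n=1: L (sole option 0(W) is W)
n=2: W (go to 1, an L position)
n=3: W (go to 1, an L position)
n=4: L (options 3(W), 2(W), 0(W) are all W)
n=5: W (go to 4, an L position)
n=6: W (go to 4, an L position)
n=7: W (go to 1, an L position)
n=8: W (go to 4, an L position)
n=9: L (options 8(W), 7(W), 5(W), 3(W) are all W)
n=10: W (go to 9, an L position)
n=11: W (go to 9, an L position)
n=12: L (options 11(W), 10(W), 8(W), 6(W) are all W)
n=13: W (go to 12, an L position)
n=14: W (go to 12, an L position)
n=15: W (go to 9, an L position)
n=16: W (go to 12, an L position)
n=17: L (options 16(W), 15(W), 13(W), 11(W) are all W)
n=18: W (go to 17, an L position)
n=19: W (go to 17, an L position)
n=20: L (options 19(W), 18(W), 16(W), 14(W) are all W)
n=21: W (go to 20, an L position)
n=22: W (go to 20, an L position)
n=23: W (go to 17, an L position)
n=24: W (go to 20, an L position)
n=25: L (options 24(W), 23(W), 21(W), 19(W) are all W)
n=26: W (go to 25, an L position)
n=27: W (go to 25, an L position)
n=28: L (options 27(W), 26(W), 24(W), 22(W) are all W)
n=29: W (go to 28, an L position)
n=30: W (go to 28, an L position)
n=31: W (go to 25, an L position)
L entries with 0 ≤ n ≤ 31: n = 1, 4, 9, 12, 17, 20, 25, 28; that makes 8.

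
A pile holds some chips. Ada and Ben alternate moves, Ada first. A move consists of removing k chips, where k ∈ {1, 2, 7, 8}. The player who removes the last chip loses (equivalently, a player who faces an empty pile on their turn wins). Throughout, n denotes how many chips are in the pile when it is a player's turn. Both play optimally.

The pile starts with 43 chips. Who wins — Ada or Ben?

Ben wins.

Positions with no move are W. A position that does have a move is losing for the player to move precisely when every available move leads to a winning position for the opponent. Fill in the labels:
n=0: no move; the opponent has just taken the last chip and therefore loses → W
n=1: the only move is to 0(W), a W ⇒ L
n=2: can move to 1, which is L ⇒ W
n=3: can move to 1, which is L ⇒ W
n=4: moves to 3(W), 2(W); every one is W ⇒ L
n=5: can move to 4, which is L ⇒ W
n=6: can move to 4, which is L ⇒ W
n=7: moves to 6(W), 5(W), 0(W); every one is W ⇒ L
n=8: can move to 7, which is L ⇒ W
n=9: can move to 7, which is L ⇒ W
n=10: moves to 9(W), 8(W), 3(W), 2(W); every one is W ⇒ L
n=11: can move to 10, which is L ⇒ W
n=12: can move to 10, which is L ⇒ W
n=13: moves to 12(W), 11(W), 6(W), 5(W); every one is W ⇒ L
n=14: can move to 13, which is L ⇒ W
n=15: can move to 13, which is L ⇒ W
n=16: moves to 15(W), 14(W), 9(W), 8(W); every one is W ⇒ L
n=17: can move to 16, which is L ⇒ W
n=18: can move to 16, which is L ⇒ W
n=19: moves to 18(W), 17(W), 12(W), 11(W); every one is W ⇒ L
n=20: can move to 19, which is L ⇒ W
n=21: can move to 19, which is L ⇒ W
n=22: moves to 21(W), 20(W), 15(W), 14(W); every one is W ⇒ L
n=23: can move to 22, which is L ⇒ W
n=24: can move to 22, which is L ⇒ W
n=25: moves to 24(W), 23(W), 18(W), 17(W); every one is W ⇒ L
n=26: can move to 25, which is L ⇒ W
n=27: can move to 25, which is L ⇒ W
n=28: moves to 27(W), 26(W), 21(W), 20(W); every one is W ⇒ L
n=29: can move to 28, which is L ⇒ W
n=30: can move to 28, which is L ⇒ W
n=31: moves to 30(W), 29(W), 24(W), 23(W); every one is W ⇒ L
n=32: can move to 31, which is L ⇒ W
n=33: can move to 31, which is L ⇒ W
n=34: moves to 33(W), 32(W), 27(W), 26(W); every one is W ⇒ L
n=35: can move to 34, which is L ⇒ W
n=36: can move to 34, which is L ⇒ W
n=37: moves to 36(W), 35(W), 30(W), 29(W); every one is W ⇒ L
n=38: can move to 37, which is L ⇒ W
n=39: can move to 37, which is L ⇒ W
n=40: moves to 39(W), 38(W), 33(W), 32(W); every one is W ⇒ L
n=41: can move to 40, which is L ⇒ W
n=42: can move to 40, which is L ⇒ W
n=43: moves to 42(W), 41(W), 36(W), 35(W); every one is W ⇒ L
Every move from 43 reaches a W position, so the mover loses.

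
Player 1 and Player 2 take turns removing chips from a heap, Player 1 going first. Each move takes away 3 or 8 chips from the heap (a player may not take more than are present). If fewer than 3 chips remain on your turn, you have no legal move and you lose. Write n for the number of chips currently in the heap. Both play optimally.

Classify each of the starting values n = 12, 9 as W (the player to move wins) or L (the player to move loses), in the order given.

12: L, 9: W

Label each position W (a win for the player to move) or L (a loss). A position with no legal move is L; any other position is W exactly when some move reaches an L, and L when every move reaches a W.
n=0: no move → L
n=1: no move → L
n=2: no move → L
n=3: can move to 0, which is L ⇒ W
n=4: can move to 1, which is L ⇒ W
n=5: can move to 2, which is L ⇒ W
n=6: the only move is to 3(W), a W ⇒ L
n=7: the only move is to 4(W), a W ⇒ L
n=8: can move to 0, which is L ⇒ W
n=9: can move to 6, which is L ⇒ W
n=10: can move to 7, which is L ⇒ W
n=11: moves to 8(W), 3(W); every one is W ⇒ L
n=12: moves to 9(W), 4(W); every one is W ⇒ L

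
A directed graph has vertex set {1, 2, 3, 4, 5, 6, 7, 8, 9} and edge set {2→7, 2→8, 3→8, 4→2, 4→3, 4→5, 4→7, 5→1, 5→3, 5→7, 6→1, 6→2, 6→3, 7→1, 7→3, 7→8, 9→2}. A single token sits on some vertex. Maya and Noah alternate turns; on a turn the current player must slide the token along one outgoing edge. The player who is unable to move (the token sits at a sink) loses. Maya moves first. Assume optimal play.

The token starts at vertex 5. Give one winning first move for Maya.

Move to 1.

Compute win/loss labels from the base case upward. A position with no move is L. Any other position is W if it can reach an L in one move, else L.
Every edge goes from a vertex to one that appears earlier in the order 1, 8, 3, 7, 2, 5, 4, 9, 6, so processing vertices in that order labels each vertex after all of its successors.
1: no outgoing edge → L
8: no outgoing edge → L
3: W (go to 8, an L position)
7: W (go to 8, an L position)
2: W (go to 8, an L position)
5: W (go to 1, an L position)
4: L (options 5(W), 2(W), 7(W), 3(W) are all W)
9: L (sole option 2(W) is W)
6: W (go to 1, an L position)
From 5, the L positions reachable in one move are: 1.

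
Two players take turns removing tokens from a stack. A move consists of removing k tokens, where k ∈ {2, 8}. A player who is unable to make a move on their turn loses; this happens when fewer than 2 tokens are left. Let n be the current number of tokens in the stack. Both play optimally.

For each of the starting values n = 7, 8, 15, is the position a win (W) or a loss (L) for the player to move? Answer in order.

Compute win/loss labels from the base case upward. A position with no move is L. Any other position is W if it can reach an L in one move, else L.
n=0: no move → L
n=1: no move → L
n=2: →0(L), so W
n=3: →1(L), so W
n=4: →2(W) only, which is W, so L
n=5: →3(W) only, which is W, so L
n=6: →4(L), so W
n=7: →5(L), so W
n=8: →0(L), so W
n=9: →1(L), so W
n=10: →8(W), 2(W) — all W, so L
n=11: →9(W), 3(W) — all W, so L
n=12: →10(L), so W
n=13: →11(L), so W
n=14: →12(W), 6(W) — all W, so L
n=15: →13(W), 7(W) — all W, so L

7: W, 8: W, 15: L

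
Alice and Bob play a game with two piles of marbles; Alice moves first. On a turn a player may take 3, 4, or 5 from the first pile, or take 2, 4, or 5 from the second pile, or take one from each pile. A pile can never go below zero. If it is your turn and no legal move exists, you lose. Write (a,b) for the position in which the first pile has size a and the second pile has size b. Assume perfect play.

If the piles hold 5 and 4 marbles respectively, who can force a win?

Alice wins.

Classify positions by backward induction: terminal positions (no move available) are L. From any other position, the mover wins iff some move reaches an L.
No move ever increases a pile, so every position that can arise here has a ≤ 5 and b ≤ 4; it is enough to label the cells with 0 ≤ a ≤ 5 and 0 ≤ b ≤ 4.
Every move lowers a or b (never raises either), so fill the grid row by row in increasing a, and left to right within a row: each cell's successors are then already labelled.
      b=0  b=1  b=2  b=3  b=4
a=0:    L    L    W    W    W
a=1:    L    W    W    L    W
a=2:    L    W    W    L    W
a=3:    W    W    L    L    W
a=4:    W    W    L    W    W
a=5:    W    W    L    W    W
Cells with no legal move (terminal, hence L): (0,0), (0,1), (1,0), (2,0).
The remaining L cells, each justified by listing all of its moves:
(1,3): only reaches (1,1)(W), (0,2)(W), all W → L
(2,3): only reaches (2,1)(W), (1,2)(W), all W → L
(3,2): only reaches (0,2)(W), (3,0)(W), (2,1)(W), all W → L
(3,3): only reaches (0,3)(W), (3,1)(W), (2,2)(W), all W → L
(4,2): only reaches (1,2)(W), (0,2)(W), (4,0)(W), (3,1)(W), all W → L
(5,2): only reaches (2,2)(W), (1,2)(W), (0,2)(W), (5,0)(W), (4,1)(W), all W → L
Every other cell has at least one move into one of the L cells above, so it is W.
From (5,4) Alice can move to (5,2), reaching an L position.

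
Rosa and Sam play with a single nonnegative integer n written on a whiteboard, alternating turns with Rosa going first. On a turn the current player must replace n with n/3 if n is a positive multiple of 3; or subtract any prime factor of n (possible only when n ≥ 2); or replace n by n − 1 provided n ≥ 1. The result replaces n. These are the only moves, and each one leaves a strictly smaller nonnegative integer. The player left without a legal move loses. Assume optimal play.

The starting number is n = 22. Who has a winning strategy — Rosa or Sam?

Sam wins.

Build the W/L table. Terminal = L. A non-terminal position is W if it has a move to some L; otherwise it is L.
n=0: no move → L
n=1: reaches L-position 0 → W
n=2: reaches L-position 0 → W
n=3: reaches L-position 0 → W
n=4: only reaches 2(W), 3(W), all W → L
n=5: reaches L-position 0 → W
n=6: reaches L-position 4 → W
n=7: reaches L-position 0 → W
n=8: only reaches 6(W), 7(W), all W → L
n=9: reaches L-position 8 → W
n=10: reaches L-position 8 → W
n=11: reaches L-position 0 → W
n=12: reaches L-position 4 → W
n=13: reaches L-position 0 → W
n=14: only reaches 7(W), 12(W), 13(W), all W → L
n=15: reaches L-position 14 → W
n=16: reaches L-position 14 → W
n=17: reaches L-position 0 → W
n=18: only reaches 6(W), 15(W), 16(W), 17(W), all W → L
n=19: reaches L-position 0 → W
n=20: reaches L-position 18 → W
n=21: reaches L-position 14 → W
n=22: only reaches 11(W), 20(W), 21(W), all W → L
Every move from 22 reaches a W position, so the mover loses.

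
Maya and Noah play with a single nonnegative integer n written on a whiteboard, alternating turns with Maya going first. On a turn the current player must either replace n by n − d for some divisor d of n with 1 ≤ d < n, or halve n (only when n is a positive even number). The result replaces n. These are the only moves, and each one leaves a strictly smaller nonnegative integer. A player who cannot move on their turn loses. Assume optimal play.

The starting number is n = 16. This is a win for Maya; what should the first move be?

Move to 15.

Work bottom-up. With no move the player to move loses. Otherwise the position is W if at least one move leads to an L position for the opponent, and L if every move leads to a W.
n=0: no move → L
n=1: no move → L
n=2: can move to 1, which is L ⇒ W
n=3: the only move is to 2(W), a W ⇒ L
n=4: can move to 3, which is L ⇒ W
n=5: the only move is to 4(W), a W ⇒ L
n=6: can move to 3, which is L ⇒ W
n=7: the only move is to 6(W), a W ⇒ L
n=8: can move to 7, which is L ⇒ W
n=9: moves to 6(W), 8(W); every one is W ⇒ L
n=10: can move to 5, which is L ⇒ W
n=11: the only move is to 10(W), a W ⇒ L
n=12: can move to 9, which is L ⇒ W
n=13: the only move is to 12(W), a W ⇒ L
n=14: can move to 7, which is L ⇒ W
n=15: moves to 10(W), 12(W), 14(W); every one is W ⇒ L
n=16: can move to 15, which is L ⇒ W
From 16, the L positions reachable in one move are: 15.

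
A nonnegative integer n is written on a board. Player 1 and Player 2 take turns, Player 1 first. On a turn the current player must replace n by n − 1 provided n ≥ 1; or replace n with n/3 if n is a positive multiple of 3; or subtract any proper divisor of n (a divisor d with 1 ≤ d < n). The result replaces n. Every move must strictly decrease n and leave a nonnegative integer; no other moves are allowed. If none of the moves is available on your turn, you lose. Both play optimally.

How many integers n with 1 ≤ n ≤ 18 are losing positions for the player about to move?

Compute win/loss labels from the base case upward. A position with no move is L. Any other position is W if it can reach an L in one move, else L.
n=0: no move → L
n=1: →0(L), so W
n=2: →1(W) only, which is W, so L
n=3: →2(L), so W
n=4: →2(L), so W
n=5: →4(W) only, which is W, so L
n=6: →2(L), so W
n=7: →6(W) only, which is W, so L
n=8: →7(L), so W
n=9: →3(W), 6(W), 8(W) — all W, so L
n=10: →5(L), so W
n=11: →10(W) only, which is W, so L
n=12: →9(L), so W
n=13: →12(W) only, which is W, so L
n=14: →7(L), so W
n=15: →5(L), so W
n=16: →8(W), 12(W), 14(W), 15(W) — all W, so L
n=17: →16(L), so W
n=18: →9(L), so W
L entries with 1 ≤ n ≤ 18 (n=0 is outside the asked range and is not counted): n = 2, 5, 7, 9, 11, 13, 16; that makes 7.

7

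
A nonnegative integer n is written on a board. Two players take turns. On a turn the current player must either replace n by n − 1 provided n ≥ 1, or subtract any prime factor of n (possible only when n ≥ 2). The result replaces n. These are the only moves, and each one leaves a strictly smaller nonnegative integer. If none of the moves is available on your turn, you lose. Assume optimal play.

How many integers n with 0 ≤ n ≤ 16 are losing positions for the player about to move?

5

Classify positions by backward induction: terminal positions (no move available) are L. From any other position, the mover wins iff some move reaches an L.
n=0: no move → L
n=1: can move to 0, which is L ⇒ W
n=2: can move to 0, which is L ⇒ W
n=3: can move to 0, which is L ⇒ W
n=4: moves to 2(W), 3(W); every one is W ⇒ L
n=5: can move to 0, which is L ⇒ W
n=6: can move to 4, which is L ⇒ W
n=7: can move to 0, which is L ⇒ W
n=8: moves to 6(W), 7(W); every one is W ⇒ L
n=9: can move to 8, which is L ⇒ W
n=10: can move to 8, which is L ⇒ W
n=11: can move to 0, which is L ⇒ W
n=12: moves to 9(W), 10(W), 11(W); every one is W ⇒ L
n=13: can move to 0, which is L ⇒ W
n=14: can move to 12, which is L ⇒ W
n=15: can move to 12, which is L ⇒ W
n=16: moves to 14(W), 15(W); every one is W ⇒ L
L entries with 0 ≤ n ≤ 16: n = 0, 4, 8, 12, 16; that makes 5.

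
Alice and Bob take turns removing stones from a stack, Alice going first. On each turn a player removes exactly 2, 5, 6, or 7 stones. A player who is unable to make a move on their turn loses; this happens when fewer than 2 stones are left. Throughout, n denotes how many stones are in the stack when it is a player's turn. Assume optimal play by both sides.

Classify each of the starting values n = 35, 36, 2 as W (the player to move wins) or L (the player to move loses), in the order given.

35: W, 36: L, 2: W

Work bottom-up. With no move the player to move loses. Otherwise the position is W if at least one move leads to an L position for the opponent, and L if every move leads to a W.
n=0: no move → L
n=1: no move → L
n=2: reaches L-position 0 → W
n=3: reaches L-position 1 → W
n=4: only reaches 2(W), which is W → L
n=5: reaches L-position 0 → W
n=6: reaches L-position 4 → W
n=7: reaches L-position 1 → W
n=8: reaches L-position 1 → W
n=9: reaches L-position 4 → W
n=10: reaches L-position 4 → W
n=11: reaches L-position 4 → W
n=12: only reaches 10(W), 7(W), 6(W), 5(W), all W → L
n=13: only reaches 11(W), 8(W), 7(W), 6(W), all W → L
n=14: reaches L-position 12 → W
n=15: reaches L-position 13 → W
n=16: only reaches 14(W), 11(W), 10(W), 9(W), all W → L
n=17: reaches L-position 12 → W
n=18: reaches L-position 16 → W
n=19: reaches L-position 13 → W
n=20: reaches L-position 13 → W
n=21: reaches L-position 16 → W
n=22: reaches L-position 16 → W
n=23: reaches L-position 16 → W
n=24: only reaches 22(W), 19(W), 18(W), 17(W), all W → L
n=25: only reaches 23(W), 20(W), 19(W), 18(W), all W → L
n=26: reaches L-position 24 → W
n=27: reaches L-position 25 → W
n=28: only reaches 26(W), 23(W), 22(W), 21(W), all W → L
n=29: reaches L-position 24 → W
n=30: reaches L-position 28 → W
n=31: reaches L-position 25 → W
n=32: reaches L-position 25 → W
n=33: reaches L-position 28 → W
n=34: reaches L-position 28 → W
n=35: reaches L-position 28 → W
n=36: only reaches 34(W), 31(W), 30(W), 29(W), all W → L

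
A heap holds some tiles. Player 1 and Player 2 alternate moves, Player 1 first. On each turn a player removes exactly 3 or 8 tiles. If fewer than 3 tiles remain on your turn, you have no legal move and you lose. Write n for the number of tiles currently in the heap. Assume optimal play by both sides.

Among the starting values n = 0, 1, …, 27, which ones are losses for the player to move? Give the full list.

0, 1, 2, 6, 7, 11, 12, 13, 17, 18, 22, 23, 24

Build the W/L table. Terminal = L. A non-terminal position is W if it has a move to some L; otherwise it is L.
n=0: no move → L
n=1: no move → L
n=2: no move → L
n=3: W (go to 0, an L position)
n=4: W (go to 1, an L position)
n=5: W (go to 2, an L position)
n=6: L (sole option 3(W) is W)
n=7: L (sole option 4(W) is W)
n=8: W (go to 0, an L position)
n=9: W (go to 6, an L position)
n=10: W (go to 7, an L position)
n=11: L (options 8(W), 3(W) are all W)
n=12: L (options 9(W), 4(W) are all W)
n=13: L (options 10(W), 5(W) are all W)
n=14: W (go to 11, an L position)
n=15: W (go to 12, an L position)
n=16: W (go to 13, an L position)
n=17: L (options 14(W), 9(W) are all W)
n=18: L (options 15(W), 10(W) are all W)
n=19: W (go to 11, an L position)
n=20: W (go to 17, an L position)
n=21: W (go to 18, an L position)
n=22: L (options 19(W), 14(W) are all W)
n=23: L (options 20(W), 15(W) are all W)
n=24: L (options 21(W), 16(W) are all W)
n=25: W (go to 22, an L position)
n=26: W (go to 23, an L position)
n=27: W (go to 24, an L position)
Reading off the rows marked L gives the requested list; there are 13 such values of n.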